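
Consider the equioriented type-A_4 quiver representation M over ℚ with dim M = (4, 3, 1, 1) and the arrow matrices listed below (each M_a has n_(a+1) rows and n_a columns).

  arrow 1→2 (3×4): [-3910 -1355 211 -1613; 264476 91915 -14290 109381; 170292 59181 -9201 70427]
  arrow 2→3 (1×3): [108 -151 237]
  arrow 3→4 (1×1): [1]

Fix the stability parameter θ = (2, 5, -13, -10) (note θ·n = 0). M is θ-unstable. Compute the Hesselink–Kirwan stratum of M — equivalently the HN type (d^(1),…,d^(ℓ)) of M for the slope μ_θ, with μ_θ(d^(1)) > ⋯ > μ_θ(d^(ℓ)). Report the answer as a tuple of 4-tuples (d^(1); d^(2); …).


Barcode: M ≅ I[1,1], I[1,2]^2, I[1,4]. HN layers by μ_θ (3 steps, strictly decreasing):
  μ^(1)=5; μ^(2)=2; μ^(3)=-4

((0, 2, 0, 0); (3, 0, 0, 0); (1, 1, 1, 1))


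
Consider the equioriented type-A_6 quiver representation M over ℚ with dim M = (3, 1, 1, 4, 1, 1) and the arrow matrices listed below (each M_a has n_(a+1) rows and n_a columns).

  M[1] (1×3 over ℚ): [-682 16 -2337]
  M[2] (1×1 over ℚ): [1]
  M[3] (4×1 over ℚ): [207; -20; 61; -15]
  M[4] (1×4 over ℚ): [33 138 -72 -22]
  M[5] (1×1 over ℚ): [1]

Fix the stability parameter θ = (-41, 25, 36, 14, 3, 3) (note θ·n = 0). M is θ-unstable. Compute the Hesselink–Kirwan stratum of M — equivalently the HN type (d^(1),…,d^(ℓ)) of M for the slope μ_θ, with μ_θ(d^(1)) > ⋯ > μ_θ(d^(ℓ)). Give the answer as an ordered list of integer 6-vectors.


Barcode: M ≅ I[1,1]^2, I[1,6], I[4,4]^3. HN layers by μ_θ (3 steps, strictly decreasing):
  μ^(1)=81/5; μ^(2)=14; μ^(3)=-41

((0, 1, 1, 1, 1, 1); (0, 0, 0, 3, 0, 0); (3, 0, 0, 0, 0, 0))


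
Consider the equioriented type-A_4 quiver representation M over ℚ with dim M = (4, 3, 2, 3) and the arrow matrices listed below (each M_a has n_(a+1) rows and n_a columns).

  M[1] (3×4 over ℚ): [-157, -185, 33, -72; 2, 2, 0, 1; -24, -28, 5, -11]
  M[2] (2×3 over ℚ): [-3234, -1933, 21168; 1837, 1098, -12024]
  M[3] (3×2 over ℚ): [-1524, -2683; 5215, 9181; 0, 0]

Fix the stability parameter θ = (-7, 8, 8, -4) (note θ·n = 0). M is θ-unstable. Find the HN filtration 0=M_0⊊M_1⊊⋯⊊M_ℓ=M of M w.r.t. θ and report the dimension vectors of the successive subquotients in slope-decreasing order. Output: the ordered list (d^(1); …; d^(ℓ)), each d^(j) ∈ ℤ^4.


Barcode: M ≅ I[1,1], I[1,2], I[1,4]^2, I[4,4]. HN layers by μ_θ (4 steps, strictly decreasing):
  μ^(1)=8; μ^(2)=4; μ^(3)=-4; μ^(4)=-7

((0, 1, 0, 0); (0, 2, 2, 2); (0, 0, 0, 1); (4, 0, 0, 0))


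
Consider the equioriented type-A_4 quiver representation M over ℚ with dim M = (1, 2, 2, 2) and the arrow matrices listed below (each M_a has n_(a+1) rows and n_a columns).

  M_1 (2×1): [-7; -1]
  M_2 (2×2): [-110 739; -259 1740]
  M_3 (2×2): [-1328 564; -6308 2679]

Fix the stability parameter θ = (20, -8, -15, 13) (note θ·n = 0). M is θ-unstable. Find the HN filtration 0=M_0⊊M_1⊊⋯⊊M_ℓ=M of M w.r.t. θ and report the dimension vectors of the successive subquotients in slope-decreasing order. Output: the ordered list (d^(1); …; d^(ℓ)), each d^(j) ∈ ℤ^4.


Barcode: M ≅ I[1,4], I[2,3], I[4,4]. HN layers by μ_θ (3 steps, strictly decreasing):
  μ^(1)=13; μ^(2)=-1; μ^(3)=-23/2

((0, 0, 0, 2); (1, 1, 1, 0); (0, 1, 1, 0))


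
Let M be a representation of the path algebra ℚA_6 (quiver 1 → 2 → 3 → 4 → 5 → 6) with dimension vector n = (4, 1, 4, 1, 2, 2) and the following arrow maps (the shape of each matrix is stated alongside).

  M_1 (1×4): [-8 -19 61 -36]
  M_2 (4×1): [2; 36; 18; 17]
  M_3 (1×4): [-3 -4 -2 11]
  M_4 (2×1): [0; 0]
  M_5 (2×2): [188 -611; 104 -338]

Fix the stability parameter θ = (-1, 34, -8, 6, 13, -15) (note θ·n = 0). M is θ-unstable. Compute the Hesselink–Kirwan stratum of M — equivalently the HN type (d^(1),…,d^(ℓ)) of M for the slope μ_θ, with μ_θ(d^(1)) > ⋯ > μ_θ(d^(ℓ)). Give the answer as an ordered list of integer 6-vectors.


Barcode: M ≅ I[1,1]^3, I[1,4], I[3,3]^3, I[5,5], I[5,6], I[6,6]. HN layers by μ_θ (5 steps, strictly decreasing):
  μ^(1)=13; μ^(2)=32/3; μ^(3)=-1; μ^(4)=-8; μ^(5)=-15

((0, 0, 0, 0, 1, 0); (0, 1, 1, 1, 0, 0); (4, 0, 0, 0, 1, 1); (0, 0, 3, 0, 0, 0); (0, 0, 0, 0, 0, 1))


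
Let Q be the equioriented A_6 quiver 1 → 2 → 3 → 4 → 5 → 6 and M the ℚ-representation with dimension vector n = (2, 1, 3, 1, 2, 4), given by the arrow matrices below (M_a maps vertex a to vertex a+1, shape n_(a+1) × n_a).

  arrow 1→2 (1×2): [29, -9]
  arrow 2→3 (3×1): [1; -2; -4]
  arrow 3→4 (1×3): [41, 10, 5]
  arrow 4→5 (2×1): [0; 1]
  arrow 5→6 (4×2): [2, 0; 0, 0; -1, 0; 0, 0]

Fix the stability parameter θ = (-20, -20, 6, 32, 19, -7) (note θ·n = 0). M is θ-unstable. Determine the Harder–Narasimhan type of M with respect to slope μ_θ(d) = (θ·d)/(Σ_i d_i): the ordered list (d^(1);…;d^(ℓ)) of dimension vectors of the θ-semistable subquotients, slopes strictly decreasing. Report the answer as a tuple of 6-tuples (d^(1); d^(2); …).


Via rank(M_{q-1}∘⋯∘M_p): M ≅ I[1,1], I[1,5], I[3,3]^2, I[5,6], I[6,6]^3.
μ_θ-semistable layers: μ^(1)=51/2; μ^(2)=6; μ^(3)=-7; μ^(4)=-20

((0, 0, 0, 1, 1, 0); (0, 0, 3, 0, 1, 1); (0, 0, 0, 0, 0, 3); (2, 1, 0, 0, 0, 0))


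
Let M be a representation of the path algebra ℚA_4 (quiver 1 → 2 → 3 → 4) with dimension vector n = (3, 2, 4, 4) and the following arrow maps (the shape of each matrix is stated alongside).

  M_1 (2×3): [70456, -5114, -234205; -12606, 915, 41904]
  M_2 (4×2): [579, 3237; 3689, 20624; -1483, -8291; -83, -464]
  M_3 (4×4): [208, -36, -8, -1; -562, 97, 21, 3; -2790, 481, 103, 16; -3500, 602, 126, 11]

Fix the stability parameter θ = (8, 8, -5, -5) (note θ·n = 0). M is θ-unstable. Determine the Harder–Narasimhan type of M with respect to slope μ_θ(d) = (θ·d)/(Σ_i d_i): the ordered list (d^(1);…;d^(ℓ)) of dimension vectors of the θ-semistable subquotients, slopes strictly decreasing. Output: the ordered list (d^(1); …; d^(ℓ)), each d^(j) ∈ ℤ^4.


Barcode: M ≅ I[1,1], I[1,4]^2, I[3,3], I[3,4], I[4,4]. HN layers by μ_θ (3 steps, strictly decreasing):
  μ^(1)=8; μ^(2)=3/2; μ^(3)=-5

((1, 0, 0, 0); (2, 2, 2, 2); (0, 0, 2, 2))


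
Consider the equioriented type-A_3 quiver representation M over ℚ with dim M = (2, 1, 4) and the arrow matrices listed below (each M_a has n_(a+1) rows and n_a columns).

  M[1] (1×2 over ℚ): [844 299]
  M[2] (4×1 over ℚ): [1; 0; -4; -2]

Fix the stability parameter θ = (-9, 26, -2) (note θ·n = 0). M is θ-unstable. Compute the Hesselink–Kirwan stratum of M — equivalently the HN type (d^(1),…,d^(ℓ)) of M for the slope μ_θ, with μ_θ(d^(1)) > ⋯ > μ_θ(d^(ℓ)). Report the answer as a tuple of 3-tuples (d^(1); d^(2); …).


Barcode: M ≅ I[1,1], I[1,3], I[3,3]^3. HN layers by μ_θ (3 steps, strictly decreasing):
  μ^(1)=12; μ^(2)=-2; μ^(3)=-9

((0, 1, 1); (0, 0, 3); (2, 0, 0))


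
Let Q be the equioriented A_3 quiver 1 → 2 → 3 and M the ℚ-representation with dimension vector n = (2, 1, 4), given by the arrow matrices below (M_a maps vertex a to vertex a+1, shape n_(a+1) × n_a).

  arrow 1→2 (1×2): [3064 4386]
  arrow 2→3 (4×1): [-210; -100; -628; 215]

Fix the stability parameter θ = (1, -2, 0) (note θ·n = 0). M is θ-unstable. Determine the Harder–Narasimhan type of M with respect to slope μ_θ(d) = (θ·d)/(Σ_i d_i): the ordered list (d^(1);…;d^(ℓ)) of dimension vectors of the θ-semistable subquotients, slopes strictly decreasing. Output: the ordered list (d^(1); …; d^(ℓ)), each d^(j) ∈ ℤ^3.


Via rank(M_{q-1}∘⋯∘M_p): M ≅ I[1,1], I[1,3], I[3,3]^3.
μ_θ-semistable layers: μ^(1)=1; μ^(2)=0; μ^(3)=-1/2

((1, 0, 0); (0, 0, 4); (1, 1, 0))


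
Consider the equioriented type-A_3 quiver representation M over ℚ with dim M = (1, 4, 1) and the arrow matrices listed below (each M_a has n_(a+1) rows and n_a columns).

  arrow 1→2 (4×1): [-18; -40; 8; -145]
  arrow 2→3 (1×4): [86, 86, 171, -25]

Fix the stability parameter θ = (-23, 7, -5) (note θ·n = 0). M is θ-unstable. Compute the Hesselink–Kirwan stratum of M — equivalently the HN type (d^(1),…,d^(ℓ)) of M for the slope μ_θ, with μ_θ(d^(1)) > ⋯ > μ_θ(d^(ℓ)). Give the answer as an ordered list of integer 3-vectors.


Interval decomposition of M: I[1,3], I[2,2]^3.
HN type (ℓ=3): μ^(1)=7; μ^(2)=1; μ^(3)=-23

((0, 3, 0); (0, 1, 1); (1, 0, 0))


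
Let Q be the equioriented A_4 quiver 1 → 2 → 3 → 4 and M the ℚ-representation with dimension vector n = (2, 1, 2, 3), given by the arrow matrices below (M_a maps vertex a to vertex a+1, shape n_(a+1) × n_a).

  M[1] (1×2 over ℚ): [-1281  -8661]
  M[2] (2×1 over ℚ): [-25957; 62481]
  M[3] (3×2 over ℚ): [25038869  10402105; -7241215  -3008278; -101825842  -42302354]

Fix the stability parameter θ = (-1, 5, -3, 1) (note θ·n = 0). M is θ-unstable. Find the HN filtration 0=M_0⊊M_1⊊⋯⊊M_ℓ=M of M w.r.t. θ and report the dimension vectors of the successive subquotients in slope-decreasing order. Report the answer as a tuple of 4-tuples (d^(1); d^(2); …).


Via rank(M_{q-1}∘⋯∘M_p): M ≅ I[1,1], I[1,4], I[3,4], I[4,4].
μ_θ-semistable layers: μ^(1)=1; μ^(2)=-1; μ^(3)=-3

((0, 1, 1, 3); (2, 0, 0, 0); (0, 0, 1, 0))


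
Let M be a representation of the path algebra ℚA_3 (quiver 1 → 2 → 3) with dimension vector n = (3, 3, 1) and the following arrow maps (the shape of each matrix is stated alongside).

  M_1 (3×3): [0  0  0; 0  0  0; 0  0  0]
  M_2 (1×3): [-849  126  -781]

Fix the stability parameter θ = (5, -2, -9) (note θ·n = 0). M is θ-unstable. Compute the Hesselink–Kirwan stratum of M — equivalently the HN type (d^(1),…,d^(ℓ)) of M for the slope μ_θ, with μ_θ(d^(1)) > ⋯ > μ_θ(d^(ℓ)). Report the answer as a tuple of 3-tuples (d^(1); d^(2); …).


Interval decomposition of M: I[1,1]^3, I[2,2]^2, I[2,3].
HN type (ℓ=3): μ^(1)=5; μ^(2)=-2; μ^(3)=-11/2

((3, 0, 0); (0, 2, 0); (0, 1, 1))


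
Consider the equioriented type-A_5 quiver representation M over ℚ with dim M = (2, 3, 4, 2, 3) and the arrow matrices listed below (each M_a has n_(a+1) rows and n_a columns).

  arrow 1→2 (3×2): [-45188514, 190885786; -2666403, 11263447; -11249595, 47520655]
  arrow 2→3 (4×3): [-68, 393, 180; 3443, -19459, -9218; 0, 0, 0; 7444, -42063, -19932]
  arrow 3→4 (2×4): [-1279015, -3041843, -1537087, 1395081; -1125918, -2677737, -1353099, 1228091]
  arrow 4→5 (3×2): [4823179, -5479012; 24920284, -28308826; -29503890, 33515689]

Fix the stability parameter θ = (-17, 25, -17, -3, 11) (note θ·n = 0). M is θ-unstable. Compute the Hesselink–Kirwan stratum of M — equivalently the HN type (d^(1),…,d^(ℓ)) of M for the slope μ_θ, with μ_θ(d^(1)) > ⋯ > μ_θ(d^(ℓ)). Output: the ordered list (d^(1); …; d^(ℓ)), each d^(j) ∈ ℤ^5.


Interval decomposition of M: I[1,1], I[1,5], I[2,2], I[2,5], I[3,3]^2, I[5,5].
HN type (ℓ=4): μ^(1)=25; μ^(2)=11; μ^(3)=5/3; μ^(4)=-17

((0, 1, 0, 0, 0); (0, 0, 0, 0, 3); (0, 2, 2, 2, 0); (2, 0, 2, 0, 0))


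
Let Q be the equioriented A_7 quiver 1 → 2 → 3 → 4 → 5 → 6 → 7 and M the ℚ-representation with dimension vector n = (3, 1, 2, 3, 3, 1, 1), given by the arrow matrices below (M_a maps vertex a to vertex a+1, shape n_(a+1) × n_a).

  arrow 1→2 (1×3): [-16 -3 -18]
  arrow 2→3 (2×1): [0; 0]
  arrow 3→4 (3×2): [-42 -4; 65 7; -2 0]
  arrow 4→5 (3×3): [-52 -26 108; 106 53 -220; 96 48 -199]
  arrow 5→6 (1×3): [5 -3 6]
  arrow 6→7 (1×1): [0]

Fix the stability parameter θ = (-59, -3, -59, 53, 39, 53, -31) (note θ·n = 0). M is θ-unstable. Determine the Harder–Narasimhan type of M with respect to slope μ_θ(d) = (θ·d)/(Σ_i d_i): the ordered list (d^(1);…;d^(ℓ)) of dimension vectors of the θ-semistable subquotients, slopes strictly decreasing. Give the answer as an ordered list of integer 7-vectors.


Via rank(M_{q-1}∘⋯∘M_p): M ≅ I[1,1]^2, I[1,2], I[3,5], I[3,6], I[4,4], I[5,5], I[7,7].
μ_θ-semistable layers: μ^(1)=53; μ^(2)=46; μ^(3)=39; μ^(4)=-3; μ^(5)=-31; μ^(6)=-59

((0, 0, 0, 1, 0, 1, 0); (0, 0, 0, 2, 2, 0, 0); (0, 0, 0, 0, 1, 0, 0); (0, 1, 0, 0, 0, 0, 0); (0, 0, 0, 0, 0, 0, 1); (3, 0, 2, 0, 0, 0, 0))


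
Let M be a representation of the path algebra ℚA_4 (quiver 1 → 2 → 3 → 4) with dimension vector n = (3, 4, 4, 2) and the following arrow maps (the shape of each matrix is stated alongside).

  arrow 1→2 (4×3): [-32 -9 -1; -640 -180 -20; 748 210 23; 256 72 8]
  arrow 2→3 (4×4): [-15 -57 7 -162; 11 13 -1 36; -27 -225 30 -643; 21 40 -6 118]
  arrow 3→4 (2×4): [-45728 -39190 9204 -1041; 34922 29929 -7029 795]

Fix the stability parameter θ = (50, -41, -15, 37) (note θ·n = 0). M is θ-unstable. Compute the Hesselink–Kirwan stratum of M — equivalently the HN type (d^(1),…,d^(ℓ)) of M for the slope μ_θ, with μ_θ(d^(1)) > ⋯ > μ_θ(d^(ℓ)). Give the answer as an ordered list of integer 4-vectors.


Interval decomposition of M: I[1,1], I[1,4]^2, I[2,3]^2.
HN type (ℓ=5): μ^(1)=50; μ^(2)=37; μ^(3)=-2; μ^(4)=-15; μ^(5)=-41

((1, 0, 0, 0); (0, 0, 0, 2); (2, 2, 2, 0); (0, 0, 2, 0); (0, 2, 0, 0))


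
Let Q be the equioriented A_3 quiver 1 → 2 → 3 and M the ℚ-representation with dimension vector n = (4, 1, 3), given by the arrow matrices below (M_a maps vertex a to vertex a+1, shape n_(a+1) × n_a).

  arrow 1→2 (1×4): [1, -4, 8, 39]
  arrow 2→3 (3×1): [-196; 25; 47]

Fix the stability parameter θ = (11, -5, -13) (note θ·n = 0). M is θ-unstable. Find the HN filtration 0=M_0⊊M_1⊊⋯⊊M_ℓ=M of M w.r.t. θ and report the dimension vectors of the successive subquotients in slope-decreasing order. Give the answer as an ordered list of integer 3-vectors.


Barcode: M ≅ I[1,1]^3, I[1,3], I[3,3]^2. HN layers by μ_θ (3 steps, strictly decreasing):
  μ^(1)=11; μ^(2)=-7/3; μ^(3)=-13

((3, 0, 0); (1, 1, 1); (0, 0, 2))


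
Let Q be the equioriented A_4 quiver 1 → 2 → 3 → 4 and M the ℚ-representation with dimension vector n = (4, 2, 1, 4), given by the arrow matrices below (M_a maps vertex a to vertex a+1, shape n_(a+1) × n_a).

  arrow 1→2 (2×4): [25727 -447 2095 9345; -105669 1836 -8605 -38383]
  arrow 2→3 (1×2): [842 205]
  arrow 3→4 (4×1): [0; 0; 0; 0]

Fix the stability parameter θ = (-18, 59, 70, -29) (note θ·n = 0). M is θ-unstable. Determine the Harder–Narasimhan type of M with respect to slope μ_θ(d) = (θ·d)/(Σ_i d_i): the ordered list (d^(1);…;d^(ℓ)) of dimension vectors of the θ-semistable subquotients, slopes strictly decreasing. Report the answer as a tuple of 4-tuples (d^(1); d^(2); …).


Interval decomposition of M: I[1,1]^2, I[1,2], I[1,3], I[4,4]^4.
HN type (ℓ=4): μ^(1)=70; μ^(2)=59; μ^(3)=-18; μ^(4)=-29

((0, 0, 1, 0); (0, 2, 0, 0); (4, 0, 0, 0); (0, 0, 0, 4))


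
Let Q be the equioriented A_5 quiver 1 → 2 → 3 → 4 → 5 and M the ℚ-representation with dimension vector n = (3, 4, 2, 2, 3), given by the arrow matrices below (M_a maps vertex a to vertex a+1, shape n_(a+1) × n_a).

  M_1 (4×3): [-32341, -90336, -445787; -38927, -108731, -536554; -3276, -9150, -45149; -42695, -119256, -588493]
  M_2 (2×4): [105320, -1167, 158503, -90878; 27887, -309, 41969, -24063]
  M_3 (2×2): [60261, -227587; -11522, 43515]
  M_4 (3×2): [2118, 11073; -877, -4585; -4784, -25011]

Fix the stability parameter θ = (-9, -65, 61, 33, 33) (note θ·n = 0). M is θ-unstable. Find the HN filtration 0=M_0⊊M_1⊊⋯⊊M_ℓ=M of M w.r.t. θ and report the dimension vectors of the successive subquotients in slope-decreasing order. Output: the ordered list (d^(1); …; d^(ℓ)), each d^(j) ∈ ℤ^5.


Via rank(M_{q-1}∘⋯∘M_p): M ≅ I[1,2]^2, I[1,5], I[2,5], I[5,5].
μ_θ-semistable layers: μ^(1)=127/3; μ^(2)=33; μ^(3)=-37; μ^(4)=-65

((0, 0, 2, 2, 2); (0, 0, 0, 0, 1); (3, 3, 0, 0, 0); (0, 1, 0, 0, 0))


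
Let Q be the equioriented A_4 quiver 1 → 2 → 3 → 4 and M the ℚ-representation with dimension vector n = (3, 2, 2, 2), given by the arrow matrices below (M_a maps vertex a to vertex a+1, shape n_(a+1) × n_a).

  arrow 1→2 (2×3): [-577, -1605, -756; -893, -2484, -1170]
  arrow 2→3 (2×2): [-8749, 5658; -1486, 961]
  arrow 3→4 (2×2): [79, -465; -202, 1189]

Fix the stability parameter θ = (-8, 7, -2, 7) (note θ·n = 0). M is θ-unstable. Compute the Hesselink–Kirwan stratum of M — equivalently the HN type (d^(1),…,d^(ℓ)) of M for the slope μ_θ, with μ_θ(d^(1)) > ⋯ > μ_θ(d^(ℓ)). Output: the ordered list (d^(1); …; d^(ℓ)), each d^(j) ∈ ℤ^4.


Barcode: M ≅ I[1,1], I[1,4]^2. HN layers by μ_θ (3 steps, strictly decreasing):
  μ^(1)=7; μ^(2)=5/2; μ^(3)=-8

((0, 0, 0, 2); (0, 2, 2, 0); (3, 0, 0, 0))


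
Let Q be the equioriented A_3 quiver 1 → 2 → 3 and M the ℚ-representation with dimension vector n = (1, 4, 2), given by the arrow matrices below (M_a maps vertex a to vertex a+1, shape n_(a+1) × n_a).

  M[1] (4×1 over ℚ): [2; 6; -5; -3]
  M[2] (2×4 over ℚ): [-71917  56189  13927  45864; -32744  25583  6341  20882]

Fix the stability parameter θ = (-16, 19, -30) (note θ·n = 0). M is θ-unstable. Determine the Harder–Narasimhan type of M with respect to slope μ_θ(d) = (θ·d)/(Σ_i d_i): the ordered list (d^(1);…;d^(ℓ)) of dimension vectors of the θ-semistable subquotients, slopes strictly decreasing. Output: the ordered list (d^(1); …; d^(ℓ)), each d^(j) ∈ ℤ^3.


Interval decomposition of M: I[1,3], I[2,2]^2, I[2,3].
HN type (ℓ=3): μ^(1)=19; μ^(2)=-11/2; μ^(3)=-16

((0, 2, 0); (0, 2, 2); (1, 0, 0))


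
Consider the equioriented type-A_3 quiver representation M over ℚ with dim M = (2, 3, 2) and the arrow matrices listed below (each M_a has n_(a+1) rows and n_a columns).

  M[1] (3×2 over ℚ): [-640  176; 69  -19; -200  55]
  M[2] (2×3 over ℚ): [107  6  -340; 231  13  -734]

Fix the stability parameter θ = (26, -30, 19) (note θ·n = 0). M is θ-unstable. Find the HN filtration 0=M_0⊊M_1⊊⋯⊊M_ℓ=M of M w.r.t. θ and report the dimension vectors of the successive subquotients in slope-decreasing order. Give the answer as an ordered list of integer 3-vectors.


Barcode: M ≅ I[1,2], I[1,3], I[2,3]. HN layers by μ_θ (3 steps, strictly decreasing):
  μ^(1)=19; μ^(2)=-2; μ^(3)=-30

((0, 0, 2); (2, 2, 0); (0, 1, 0))


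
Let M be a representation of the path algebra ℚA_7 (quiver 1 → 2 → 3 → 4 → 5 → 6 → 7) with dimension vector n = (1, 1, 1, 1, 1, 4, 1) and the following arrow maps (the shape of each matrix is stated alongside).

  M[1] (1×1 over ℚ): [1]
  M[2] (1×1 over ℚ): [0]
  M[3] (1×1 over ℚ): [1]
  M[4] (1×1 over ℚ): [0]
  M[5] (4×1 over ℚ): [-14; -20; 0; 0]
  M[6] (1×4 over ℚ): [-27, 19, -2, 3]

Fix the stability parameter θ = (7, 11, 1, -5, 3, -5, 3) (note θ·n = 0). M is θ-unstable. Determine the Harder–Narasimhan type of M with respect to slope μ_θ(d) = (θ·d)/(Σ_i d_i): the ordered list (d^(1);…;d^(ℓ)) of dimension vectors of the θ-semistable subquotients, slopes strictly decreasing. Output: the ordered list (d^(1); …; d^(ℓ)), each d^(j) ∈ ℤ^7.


Interval decomposition of M: I[1,2], I[3,4], I[5,7], I[6,6]^3.
HN type (ℓ=6): μ^(1)=11; μ^(2)=7; μ^(3)=3; μ^(4)=-1; μ^(5)=-2; μ^(6)=-5

((0, 1, 0, 0, 0, 0, 0); (1, 0, 0, 0, 0, 0, 0); (0, 0, 0, 0, 0, 0, 1); (0, 0, 0, 0, 1, 1, 0); (0, 0, 1, 1, 0, 0, 0); (0, 0, 0, 0, 0, 3, 0))


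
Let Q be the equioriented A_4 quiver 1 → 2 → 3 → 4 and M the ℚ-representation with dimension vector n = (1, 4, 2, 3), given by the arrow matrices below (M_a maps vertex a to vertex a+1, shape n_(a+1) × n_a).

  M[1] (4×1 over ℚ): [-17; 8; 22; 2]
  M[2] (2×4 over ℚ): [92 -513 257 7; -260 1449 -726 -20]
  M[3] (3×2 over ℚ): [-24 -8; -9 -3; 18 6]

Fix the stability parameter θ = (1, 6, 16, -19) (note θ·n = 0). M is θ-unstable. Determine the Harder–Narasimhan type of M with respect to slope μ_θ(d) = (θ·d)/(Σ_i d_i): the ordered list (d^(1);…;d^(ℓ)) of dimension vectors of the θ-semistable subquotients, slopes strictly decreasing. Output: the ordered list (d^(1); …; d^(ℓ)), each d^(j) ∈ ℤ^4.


Barcode: M ≅ I[1,2], I[2,2], I[2,3], I[2,4], I[4,4]^2. HN layers by μ_θ (4 steps, strictly decreasing):
  μ^(1)=16; μ^(2)=6; μ^(3)=1; μ^(4)=-19

((0, 0, 1, 0); (0, 3, 0, 0); (1, 1, 1, 1); (0, 0, 0, 2))


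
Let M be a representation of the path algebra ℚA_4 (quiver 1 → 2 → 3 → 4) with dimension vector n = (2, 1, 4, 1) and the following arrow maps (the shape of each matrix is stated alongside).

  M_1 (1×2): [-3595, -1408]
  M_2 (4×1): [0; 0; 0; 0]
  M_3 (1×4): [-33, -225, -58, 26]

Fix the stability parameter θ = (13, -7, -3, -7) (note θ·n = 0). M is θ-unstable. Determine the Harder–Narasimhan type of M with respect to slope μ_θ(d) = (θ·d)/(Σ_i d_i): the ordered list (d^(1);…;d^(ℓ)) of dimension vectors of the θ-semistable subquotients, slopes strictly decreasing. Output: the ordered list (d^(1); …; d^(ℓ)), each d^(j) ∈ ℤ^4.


Via rank(M_{q-1}∘⋯∘M_p): M ≅ I[1,1], I[1,2], I[3,3]^3, I[3,4].
μ_θ-semistable layers: μ^(1)=13; μ^(2)=3; μ^(3)=-3; μ^(4)=-5

((1, 0, 0, 0); (1, 1, 0, 0); (0, 0, 3, 0); (0, 0, 1, 1))


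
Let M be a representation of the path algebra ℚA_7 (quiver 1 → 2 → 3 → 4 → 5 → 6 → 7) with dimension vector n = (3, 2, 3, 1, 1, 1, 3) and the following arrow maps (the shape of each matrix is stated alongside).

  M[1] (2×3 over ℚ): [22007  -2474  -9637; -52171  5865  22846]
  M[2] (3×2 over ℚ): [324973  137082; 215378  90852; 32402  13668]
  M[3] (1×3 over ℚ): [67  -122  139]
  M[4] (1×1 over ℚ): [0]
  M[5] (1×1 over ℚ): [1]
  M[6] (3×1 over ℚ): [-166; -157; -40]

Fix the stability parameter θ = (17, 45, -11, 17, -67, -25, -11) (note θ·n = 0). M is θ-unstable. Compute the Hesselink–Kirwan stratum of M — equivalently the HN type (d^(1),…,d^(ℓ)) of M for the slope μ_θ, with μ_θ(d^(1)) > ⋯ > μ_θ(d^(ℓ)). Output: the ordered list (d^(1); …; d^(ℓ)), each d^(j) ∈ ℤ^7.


Interval decomposition of M: I[1,1], I[1,2], I[1,4], I[3,3]^2, I[5,7], I[7,7]^2.
HN type (ℓ=5): μ^(1)=45; μ^(2)=17; μ^(3)=-11; μ^(4)=-25; μ^(5)=-67

((0, 1, 0, 0, 0, 0, 0); (3, 1, 1, 1, 0, 0, 0); (0, 0, 2, 0, 0, 0, 3); (0, 0, 0, 0, 0, 1, 0); (0, 0, 0, 0, 1, 0, 0))


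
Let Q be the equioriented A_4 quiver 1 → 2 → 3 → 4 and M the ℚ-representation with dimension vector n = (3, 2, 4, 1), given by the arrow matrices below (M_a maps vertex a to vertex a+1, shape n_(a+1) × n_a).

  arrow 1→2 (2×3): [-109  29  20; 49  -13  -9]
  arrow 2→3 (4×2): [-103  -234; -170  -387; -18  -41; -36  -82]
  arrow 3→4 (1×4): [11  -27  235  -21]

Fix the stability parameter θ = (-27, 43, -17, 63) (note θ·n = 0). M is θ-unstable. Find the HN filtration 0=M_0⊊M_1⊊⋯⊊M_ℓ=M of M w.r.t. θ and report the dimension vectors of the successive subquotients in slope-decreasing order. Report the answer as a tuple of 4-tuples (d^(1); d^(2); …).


Barcode: M ≅ I[1,1], I[1,3], I[1,4], I[3,3]^2. HN layers by μ_θ (4 steps, strictly decreasing):
  μ^(1)=63; μ^(2)=13; μ^(3)=-17; μ^(4)=-27

((0, 0, 0, 1); (0, 2, 2, 0); (0, 0, 2, 0); (3, 0, 0, 0))


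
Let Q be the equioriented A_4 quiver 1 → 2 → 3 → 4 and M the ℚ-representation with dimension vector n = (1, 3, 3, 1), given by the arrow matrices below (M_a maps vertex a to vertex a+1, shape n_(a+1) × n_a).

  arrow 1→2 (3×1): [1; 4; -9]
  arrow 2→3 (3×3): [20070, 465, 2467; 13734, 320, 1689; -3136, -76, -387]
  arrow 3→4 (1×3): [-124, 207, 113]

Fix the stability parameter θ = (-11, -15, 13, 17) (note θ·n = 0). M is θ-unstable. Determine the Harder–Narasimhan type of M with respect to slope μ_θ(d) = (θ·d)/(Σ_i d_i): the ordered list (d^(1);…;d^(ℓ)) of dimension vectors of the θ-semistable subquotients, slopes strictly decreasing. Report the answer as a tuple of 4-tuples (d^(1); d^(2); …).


Barcode: M ≅ I[1,4], I[2,3]^2. HN layers by μ_θ (4 steps, strictly decreasing):
  μ^(1)=17; μ^(2)=13; μ^(3)=-13; μ^(4)=-15

((0, 0, 0, 1); (0, 0, 3, 0); (1, 1, 0, 0); (0, 2, 0, 0))


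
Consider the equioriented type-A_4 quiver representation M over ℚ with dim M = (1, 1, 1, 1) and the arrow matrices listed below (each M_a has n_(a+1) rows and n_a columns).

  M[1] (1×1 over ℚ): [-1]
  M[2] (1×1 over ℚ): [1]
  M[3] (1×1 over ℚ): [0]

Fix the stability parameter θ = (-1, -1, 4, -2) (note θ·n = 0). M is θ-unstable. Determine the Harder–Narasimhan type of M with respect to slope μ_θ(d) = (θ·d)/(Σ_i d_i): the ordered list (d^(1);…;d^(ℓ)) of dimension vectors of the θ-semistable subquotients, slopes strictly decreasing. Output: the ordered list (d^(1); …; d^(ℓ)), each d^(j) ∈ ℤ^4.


Via rank(M_{q-1}∘⋯∘M_p): M ≅ I[1,3], I[4,4].
μ_θ-semistable layers: μ^(1)=4; μ^(2)=-1; μ^(3)=-2

((0, 0, 1, 0); (1, 1, 0, 0); (0, 0, 0, 1))


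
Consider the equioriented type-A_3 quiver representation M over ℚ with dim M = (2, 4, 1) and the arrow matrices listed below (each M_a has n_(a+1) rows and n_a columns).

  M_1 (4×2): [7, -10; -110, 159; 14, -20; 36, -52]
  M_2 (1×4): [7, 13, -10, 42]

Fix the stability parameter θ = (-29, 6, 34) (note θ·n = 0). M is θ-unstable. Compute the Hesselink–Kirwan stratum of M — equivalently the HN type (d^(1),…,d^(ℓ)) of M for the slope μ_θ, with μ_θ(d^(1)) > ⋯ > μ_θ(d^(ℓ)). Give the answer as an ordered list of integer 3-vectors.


Interval decomposition of M: I[1,2], I[1,3], I[2,2]^2.
HN type (ℓ=3): μ^(1)=34; μ^(2)=6; μ^(3)=-29

((0, 0, 1); (0, 4, 0); (2, 0, 0))


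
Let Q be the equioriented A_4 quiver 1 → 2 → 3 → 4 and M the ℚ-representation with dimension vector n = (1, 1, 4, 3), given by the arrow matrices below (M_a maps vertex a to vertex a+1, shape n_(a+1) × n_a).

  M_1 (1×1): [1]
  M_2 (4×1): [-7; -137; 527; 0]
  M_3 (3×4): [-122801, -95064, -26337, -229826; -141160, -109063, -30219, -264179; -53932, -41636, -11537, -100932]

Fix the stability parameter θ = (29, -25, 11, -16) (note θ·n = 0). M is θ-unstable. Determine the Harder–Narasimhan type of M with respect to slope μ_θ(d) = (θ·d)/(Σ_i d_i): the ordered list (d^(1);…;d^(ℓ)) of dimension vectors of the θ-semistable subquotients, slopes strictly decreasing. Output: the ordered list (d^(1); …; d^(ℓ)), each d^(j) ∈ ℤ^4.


Interval decomposition of M: I[1,4], I[3,3], I[3,4]^2.
HN type (ℓ=3): μ^(1)=11; μ^(2)=-1/4; μ^(3)=-5/2

((0, 0, 1, 0); (1, 1, 1, 1); (0, 0, 2, 2))


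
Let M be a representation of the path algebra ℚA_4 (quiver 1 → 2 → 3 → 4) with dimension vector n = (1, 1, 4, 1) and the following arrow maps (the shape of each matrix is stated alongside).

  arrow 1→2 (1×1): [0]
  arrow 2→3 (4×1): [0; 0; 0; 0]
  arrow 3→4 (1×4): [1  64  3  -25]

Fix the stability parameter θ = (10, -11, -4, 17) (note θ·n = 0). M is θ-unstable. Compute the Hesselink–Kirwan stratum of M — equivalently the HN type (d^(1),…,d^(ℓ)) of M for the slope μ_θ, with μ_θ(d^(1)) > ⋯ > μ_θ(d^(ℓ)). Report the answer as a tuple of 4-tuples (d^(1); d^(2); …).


Via rank(M_{q-1}∘⋯∘M_p): M ≅ I[1,1], I[2,2], I[3,3]^3, I[3,4].
μ_θ-semistable layers: μ^(1)=17; μ^(2)=10; μ^(3)=-4; μ^(4)=-11

((0, 0, 0, 1); (1, 0, 0, 0); (0, 0, 4, 0); (0, 1, 0, 0))


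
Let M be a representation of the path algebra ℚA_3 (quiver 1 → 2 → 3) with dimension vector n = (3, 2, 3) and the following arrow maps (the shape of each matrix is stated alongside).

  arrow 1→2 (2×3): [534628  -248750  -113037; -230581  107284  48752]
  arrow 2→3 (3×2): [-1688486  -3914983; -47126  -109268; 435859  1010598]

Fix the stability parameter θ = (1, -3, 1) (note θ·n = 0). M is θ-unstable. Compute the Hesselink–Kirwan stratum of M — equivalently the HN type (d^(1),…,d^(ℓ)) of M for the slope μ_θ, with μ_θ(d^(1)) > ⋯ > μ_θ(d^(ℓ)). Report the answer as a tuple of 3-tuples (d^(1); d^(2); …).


Interval decomposition of M: I[1,1], I[1,3]^2, I[3,3].
HN type (ℓ=2): μ^(1)=1; μ^(2)=-1

((1, 0, 3); (2, 2, 0))


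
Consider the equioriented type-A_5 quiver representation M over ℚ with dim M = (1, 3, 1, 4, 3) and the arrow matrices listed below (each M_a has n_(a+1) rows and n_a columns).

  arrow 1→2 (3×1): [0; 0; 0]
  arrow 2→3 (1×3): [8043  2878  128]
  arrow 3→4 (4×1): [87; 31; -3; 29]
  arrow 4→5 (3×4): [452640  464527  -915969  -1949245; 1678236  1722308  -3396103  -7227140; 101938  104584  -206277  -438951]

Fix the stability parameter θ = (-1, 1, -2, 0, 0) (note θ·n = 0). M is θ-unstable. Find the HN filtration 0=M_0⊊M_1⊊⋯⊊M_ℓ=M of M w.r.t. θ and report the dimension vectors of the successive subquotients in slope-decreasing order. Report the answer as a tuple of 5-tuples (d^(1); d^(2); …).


Barcode: M ≅ I[1,1], I[2,2]^2, I[2,5], I[4,4], I[4,5]^2. HN layers by μ_θ (4 steps, strictly decreasing):
  μ^(1)=1; μ^(2)=0; μ^(3)=-1/2; μ^(4)=-1

((0, 2, 0, 0, 0); (0, 0, 0, 4, 3); (0, 1, 1, 0, 0); (1, 0, 0, 0, 0))


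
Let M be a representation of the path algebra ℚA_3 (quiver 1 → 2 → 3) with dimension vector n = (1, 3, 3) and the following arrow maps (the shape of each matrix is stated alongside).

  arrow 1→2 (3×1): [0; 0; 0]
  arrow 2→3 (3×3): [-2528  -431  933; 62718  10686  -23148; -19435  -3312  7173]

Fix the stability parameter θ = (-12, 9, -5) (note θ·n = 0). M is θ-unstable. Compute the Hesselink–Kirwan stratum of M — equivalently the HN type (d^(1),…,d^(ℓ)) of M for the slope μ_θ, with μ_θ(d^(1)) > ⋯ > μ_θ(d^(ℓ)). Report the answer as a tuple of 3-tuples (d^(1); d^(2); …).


Barcode: M ≅ I[1,1], I[2,2], I[2,3]^2, I[3,3]. HN layers by μ_θ (4 steps, strictly decreasing):
  μ^(1)=9; μ^(2)=2; μ^(3)=-5; μ^(4)=-12

((0, 1, 0); (0, 2, 2); (0, 0, 1); (1, 0, 0))


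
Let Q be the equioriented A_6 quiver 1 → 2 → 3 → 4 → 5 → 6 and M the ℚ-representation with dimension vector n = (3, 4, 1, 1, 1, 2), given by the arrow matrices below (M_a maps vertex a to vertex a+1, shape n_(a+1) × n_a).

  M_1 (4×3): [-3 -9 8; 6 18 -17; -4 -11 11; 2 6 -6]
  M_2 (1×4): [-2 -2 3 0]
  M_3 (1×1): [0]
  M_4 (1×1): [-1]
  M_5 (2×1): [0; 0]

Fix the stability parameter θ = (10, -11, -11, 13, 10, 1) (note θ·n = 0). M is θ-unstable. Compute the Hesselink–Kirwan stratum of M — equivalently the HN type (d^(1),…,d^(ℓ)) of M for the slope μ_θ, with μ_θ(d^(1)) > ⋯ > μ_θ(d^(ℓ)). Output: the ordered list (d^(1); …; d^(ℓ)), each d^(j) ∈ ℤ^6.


Via rank(M_{q-1}∘⋯∘M_p): M ≅ I[1,2]^2, I[1,3], I[2,2], I[4,5], I[6,6]^2.
μ_θ-semistable layers: μ^(1)=23/2; μ^(2)=1; μ^(3)=-1/2; μ^(4)=-4; μ^(5)=-11

((0, 0, 0, 1, 1, 0); (0, 0, 0, 0, 0, 2); (2, 2, 0, 0, 0, 0); (1, 1, 1, 0, 0, 0); (0, 1, 0, 0, 0, 0))


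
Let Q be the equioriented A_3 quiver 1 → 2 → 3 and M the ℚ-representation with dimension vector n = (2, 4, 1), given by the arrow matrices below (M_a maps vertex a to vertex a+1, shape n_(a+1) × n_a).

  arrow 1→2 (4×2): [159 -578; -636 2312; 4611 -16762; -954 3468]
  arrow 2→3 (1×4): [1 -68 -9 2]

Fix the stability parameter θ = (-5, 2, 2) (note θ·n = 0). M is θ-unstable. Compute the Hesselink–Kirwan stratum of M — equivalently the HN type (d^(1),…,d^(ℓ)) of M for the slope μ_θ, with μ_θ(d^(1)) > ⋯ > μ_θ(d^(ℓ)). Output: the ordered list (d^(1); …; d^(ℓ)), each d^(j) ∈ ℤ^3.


Barcode: M ≅ I[1,1], I[1,2], I[2,2]^2, I[2,3]. HN layers by μ_θ (2 steps, strictly decreasing):
  μ^(1)=2; μ^(2)=-5

((0, 4, 1); (2, 0, 0))


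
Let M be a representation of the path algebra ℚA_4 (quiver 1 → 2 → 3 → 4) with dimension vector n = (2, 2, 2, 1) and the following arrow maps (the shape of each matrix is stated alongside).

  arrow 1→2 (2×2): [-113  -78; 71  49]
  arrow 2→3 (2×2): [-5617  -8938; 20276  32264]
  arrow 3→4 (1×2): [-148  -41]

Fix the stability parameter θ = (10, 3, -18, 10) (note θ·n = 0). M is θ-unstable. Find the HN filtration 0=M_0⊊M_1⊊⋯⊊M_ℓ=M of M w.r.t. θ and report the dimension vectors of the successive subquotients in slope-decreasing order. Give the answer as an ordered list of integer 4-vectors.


Interval decomposition of M: I[1,2], I[1,3], I[3,4].
HN type (ℓ=4): μ^(1)=10; μ^(2)=13/2; μ^(3)=-5/3; μ^(4)=-18

((0, 0, 0, 1); (1, 1, 0, 0); (1, 1, 1, 0); (0, 0, 1, 0))


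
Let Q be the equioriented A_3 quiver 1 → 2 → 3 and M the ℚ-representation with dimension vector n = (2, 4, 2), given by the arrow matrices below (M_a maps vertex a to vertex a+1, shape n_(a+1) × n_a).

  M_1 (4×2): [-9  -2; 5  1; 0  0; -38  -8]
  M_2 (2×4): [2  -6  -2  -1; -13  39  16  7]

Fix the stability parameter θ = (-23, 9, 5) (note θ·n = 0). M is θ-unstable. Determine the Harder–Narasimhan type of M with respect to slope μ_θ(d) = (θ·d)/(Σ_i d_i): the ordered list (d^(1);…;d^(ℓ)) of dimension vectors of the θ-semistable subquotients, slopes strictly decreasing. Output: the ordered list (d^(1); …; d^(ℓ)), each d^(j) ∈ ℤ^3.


Interval decomposition of M: I[1,3]^2, I[2,2]^2.
HN type (ℓ=3): μ^(1)=9; μ^(2)=7; μ^(3)=-23

((0, 2, 0); (0, 2, 2); (2, 0, 0))


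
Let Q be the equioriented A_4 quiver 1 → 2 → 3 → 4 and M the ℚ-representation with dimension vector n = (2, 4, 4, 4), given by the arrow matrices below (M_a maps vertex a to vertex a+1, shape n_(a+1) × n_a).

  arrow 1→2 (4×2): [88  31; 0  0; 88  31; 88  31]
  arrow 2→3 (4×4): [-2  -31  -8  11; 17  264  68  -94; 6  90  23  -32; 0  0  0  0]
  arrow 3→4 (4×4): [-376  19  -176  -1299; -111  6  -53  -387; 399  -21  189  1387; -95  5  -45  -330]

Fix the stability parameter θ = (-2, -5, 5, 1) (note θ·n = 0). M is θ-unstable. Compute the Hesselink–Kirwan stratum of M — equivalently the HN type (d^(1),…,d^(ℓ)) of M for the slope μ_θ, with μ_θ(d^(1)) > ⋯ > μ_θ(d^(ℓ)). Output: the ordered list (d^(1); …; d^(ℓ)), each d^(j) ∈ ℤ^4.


Barcode: M ≅ I[1,1], I[1,4], I[2,2], I[2,3], I[2,4], I[3,4], I[4,4]. HN layers by μ_θ (6 steps, strictly decreasing):
  μ^(1)=5; μ^(2)=3; μ^(3)=1; μ^(4)=-2; μ^(5)=-7/2; μ^(6)=-5

((0, 0, 1, 0); (0, 0, 3, 3); (0, 0, 0, 1); (1, 0, 0, 0); (1, 1, 0, 0); (0, 3, 0, 0))


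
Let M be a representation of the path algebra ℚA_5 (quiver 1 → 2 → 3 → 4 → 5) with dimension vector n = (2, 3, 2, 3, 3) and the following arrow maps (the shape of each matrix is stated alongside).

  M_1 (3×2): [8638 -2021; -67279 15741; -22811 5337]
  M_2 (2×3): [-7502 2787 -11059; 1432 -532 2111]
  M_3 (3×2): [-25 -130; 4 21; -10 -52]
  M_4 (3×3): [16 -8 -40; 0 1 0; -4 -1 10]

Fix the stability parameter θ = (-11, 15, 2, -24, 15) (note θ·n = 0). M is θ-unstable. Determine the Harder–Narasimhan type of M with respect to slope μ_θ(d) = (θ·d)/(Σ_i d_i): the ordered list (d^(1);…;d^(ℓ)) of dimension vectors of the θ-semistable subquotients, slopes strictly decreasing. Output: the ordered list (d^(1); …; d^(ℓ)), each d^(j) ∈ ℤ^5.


Via rank(M_{q-1}∘⋯∘M_p): M ≅ I[1,4], I[1,5], I[2,2], I[4,5], I[5,5].
μ_θ-semistable layers: μ^(1)=15; μ^(2)=-7/3; μ^(3)=-11; μ^(4)=-24

((0, 1, 0, 0, 3); (0, 2, 2, 2, 0); (2, 0, 0, 0, 0); (0, 0, 0, 1, 0))


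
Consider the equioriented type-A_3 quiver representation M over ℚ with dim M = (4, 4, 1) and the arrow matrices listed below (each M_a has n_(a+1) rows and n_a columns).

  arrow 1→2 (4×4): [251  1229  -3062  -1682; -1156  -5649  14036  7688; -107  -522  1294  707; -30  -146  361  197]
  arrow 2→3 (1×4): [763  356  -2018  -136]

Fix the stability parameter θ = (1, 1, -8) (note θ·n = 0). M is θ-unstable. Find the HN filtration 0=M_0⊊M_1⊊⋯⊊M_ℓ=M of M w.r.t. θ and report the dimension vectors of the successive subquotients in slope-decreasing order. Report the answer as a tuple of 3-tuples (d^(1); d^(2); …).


Interval decomposition of M: I[1,2]^3, I[1,3].
HN type (ℓ=2): μ^(1)=1; μ^(2)=-2

((3, 3, 0); (1, 1, 1))


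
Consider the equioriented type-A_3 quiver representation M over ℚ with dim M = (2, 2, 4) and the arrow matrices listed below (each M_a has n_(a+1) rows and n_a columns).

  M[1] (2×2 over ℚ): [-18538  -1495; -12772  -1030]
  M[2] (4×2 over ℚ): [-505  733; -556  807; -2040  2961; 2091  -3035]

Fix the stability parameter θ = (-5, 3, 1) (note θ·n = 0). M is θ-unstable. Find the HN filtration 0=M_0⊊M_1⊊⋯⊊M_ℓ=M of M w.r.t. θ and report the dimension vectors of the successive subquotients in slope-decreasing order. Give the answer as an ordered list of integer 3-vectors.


Interval decomposition of M: I[1,1], I[1,3], I[2,3], I[3,3]^2.
HN type (ℓ=3): μ^(1)=2; μ^(2)=1; μ^(3)=-5

((0, 2, 2); (0, 0, 2); (2, 0, 0))


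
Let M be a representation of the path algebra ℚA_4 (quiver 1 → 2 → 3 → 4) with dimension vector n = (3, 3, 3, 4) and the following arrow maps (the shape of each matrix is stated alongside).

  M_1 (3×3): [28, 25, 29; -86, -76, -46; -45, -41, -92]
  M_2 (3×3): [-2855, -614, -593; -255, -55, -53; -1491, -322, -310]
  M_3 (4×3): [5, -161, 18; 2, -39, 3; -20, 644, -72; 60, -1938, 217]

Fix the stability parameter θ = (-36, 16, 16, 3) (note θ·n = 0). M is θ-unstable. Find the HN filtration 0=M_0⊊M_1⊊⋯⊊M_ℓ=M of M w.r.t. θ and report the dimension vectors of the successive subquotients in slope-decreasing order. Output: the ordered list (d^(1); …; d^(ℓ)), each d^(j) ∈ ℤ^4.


Interval decomposition of M: I[1,4]^3, I[4,4].
HN type (ℓ=3): μ^(1)=35/3; μ^(2)=3; μ^(3)=-36

((0, 3, 3, 3); (0, 0, 0, 1); (3, 0, 0, 0))


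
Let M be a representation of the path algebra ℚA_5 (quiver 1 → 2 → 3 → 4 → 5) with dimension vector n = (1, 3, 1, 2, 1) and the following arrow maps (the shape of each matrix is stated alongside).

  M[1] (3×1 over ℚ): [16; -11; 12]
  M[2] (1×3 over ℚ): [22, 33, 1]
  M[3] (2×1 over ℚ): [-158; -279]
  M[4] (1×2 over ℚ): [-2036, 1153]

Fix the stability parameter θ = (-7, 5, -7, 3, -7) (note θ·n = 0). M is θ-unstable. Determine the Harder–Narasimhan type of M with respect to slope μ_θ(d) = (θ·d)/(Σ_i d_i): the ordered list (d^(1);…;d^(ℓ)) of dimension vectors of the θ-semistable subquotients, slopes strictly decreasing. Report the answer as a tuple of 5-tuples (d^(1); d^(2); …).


Barcode: M ≅ I[1,5], I[2,2]^2, I[4,4]. HN layers by μ_θ (4 steps, strictly decreasing):
  μ^(1)=5; μ^(2)=3; μ^(3)=-3/2; μ^(4)=-7

((0, 2, 0, 0, 0); (0, 0, 0, 1, 0); (0, 1, 1, 1, 1); (1, 0, 0, 0, 0))


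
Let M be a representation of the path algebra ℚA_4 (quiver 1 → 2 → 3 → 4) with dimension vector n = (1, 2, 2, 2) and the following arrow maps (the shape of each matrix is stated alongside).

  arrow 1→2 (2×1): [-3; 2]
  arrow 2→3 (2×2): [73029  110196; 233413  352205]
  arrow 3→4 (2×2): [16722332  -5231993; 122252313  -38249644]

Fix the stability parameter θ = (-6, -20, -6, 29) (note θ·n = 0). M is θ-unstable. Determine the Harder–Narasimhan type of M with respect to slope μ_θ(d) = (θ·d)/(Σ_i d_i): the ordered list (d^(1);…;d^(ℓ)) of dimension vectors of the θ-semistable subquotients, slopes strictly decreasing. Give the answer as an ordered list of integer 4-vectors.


Barcode: M ≅ I[1,4], I[2,4]. HN layers by μ_θ (4 steps, strictly decreasing):
  μ^(1)=29; μ^(2)=-6; μ^(3)=-13; μ^(4)=-20

((0, 0, 0, 2); (0, 0, 2, 0); (1, 1, 0, 0); (0, 1, 0, 0))


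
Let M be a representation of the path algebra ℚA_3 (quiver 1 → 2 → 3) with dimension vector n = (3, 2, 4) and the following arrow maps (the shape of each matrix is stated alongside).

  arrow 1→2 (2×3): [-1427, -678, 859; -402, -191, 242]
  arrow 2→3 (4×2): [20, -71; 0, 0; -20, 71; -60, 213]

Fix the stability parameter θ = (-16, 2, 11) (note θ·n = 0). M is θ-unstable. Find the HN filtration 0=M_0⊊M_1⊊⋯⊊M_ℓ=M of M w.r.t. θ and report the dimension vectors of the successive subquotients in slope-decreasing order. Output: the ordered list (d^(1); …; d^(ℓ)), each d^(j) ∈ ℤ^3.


Barcode: M ≅ I[1,1], I[1,2], I[1,3], I[3,3]^3. HN layers by μ_θ (3 steps, strictly decreasing):
  μ^(1)=11; μ^(2)=2; μ^(3)=-16

((0, 0, 4); (0, 2, 0); (3, 0, 0))
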